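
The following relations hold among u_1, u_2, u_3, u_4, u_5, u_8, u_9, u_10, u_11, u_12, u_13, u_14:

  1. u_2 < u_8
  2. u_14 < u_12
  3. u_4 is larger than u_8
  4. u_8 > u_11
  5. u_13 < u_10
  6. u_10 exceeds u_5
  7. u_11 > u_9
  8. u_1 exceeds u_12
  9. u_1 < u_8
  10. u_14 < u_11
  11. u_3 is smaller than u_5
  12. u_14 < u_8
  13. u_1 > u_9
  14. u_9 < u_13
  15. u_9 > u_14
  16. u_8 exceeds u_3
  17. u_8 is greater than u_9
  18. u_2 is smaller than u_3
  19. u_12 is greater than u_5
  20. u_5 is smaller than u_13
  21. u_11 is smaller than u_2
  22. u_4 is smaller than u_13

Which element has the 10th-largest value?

u_11

Piecing the relations together gives one ordering: u_14 < u_9 < u_11 < u_2 < u_3 < u_5 < u_12 < u_1 < u_8 < u_4 < u_13 < u_10.
Counting 10 from the largest end gives u_11.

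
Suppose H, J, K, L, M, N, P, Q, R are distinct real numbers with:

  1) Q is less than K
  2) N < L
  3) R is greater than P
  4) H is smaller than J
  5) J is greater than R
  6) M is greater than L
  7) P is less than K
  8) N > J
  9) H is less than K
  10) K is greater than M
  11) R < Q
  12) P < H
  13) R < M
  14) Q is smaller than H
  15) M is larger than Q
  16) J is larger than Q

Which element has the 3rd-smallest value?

The consecutive relations fix a unique order: P < R < Q < H < J < N < L < M < K.
Counting 3 from the smallest end gives Q.

Q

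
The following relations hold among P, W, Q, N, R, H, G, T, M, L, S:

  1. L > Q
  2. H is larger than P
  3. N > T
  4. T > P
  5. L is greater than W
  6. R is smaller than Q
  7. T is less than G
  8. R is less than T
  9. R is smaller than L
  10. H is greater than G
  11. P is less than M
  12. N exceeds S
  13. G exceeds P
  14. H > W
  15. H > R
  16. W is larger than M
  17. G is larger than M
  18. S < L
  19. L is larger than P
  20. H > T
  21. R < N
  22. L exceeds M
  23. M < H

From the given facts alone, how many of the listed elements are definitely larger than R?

6

The elements the relations force above R are T, G, Q, L, N, H — no chain reaches any other.
That is 6.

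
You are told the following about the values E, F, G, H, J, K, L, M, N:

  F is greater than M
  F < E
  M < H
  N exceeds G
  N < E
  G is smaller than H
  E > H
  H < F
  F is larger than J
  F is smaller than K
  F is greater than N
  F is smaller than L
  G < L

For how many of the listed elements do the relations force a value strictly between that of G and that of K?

Chaining upward from G reaches: N, H, F, E, L.
Chaining downward from K reaches: M, N, H, J, F.
Strictly between G and K are those in both lists: N, H, F — 3 elements.

3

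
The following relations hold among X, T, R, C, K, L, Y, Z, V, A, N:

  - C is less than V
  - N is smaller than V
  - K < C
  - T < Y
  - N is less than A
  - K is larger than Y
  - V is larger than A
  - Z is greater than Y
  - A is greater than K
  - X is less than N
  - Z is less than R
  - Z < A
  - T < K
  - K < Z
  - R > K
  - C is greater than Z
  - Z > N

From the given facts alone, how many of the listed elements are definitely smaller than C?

6

From C the given relations immediately reach K, Z.
From those, T, Y, N — 5 in total.
From those, X — 6 in total.
Nothing else is reachable below C; 6 in all.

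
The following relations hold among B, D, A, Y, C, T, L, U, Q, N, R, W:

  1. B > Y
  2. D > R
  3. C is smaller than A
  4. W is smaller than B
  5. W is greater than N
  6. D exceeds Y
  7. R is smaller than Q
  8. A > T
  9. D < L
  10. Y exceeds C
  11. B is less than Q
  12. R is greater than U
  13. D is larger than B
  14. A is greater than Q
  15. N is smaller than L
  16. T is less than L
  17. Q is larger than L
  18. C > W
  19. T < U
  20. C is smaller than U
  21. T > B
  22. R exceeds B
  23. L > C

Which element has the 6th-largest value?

U

Piecing the relations together gives one ordering: N < W < C < Y < B < T < U < R < D < L < Q < A.
The 6th largest is U.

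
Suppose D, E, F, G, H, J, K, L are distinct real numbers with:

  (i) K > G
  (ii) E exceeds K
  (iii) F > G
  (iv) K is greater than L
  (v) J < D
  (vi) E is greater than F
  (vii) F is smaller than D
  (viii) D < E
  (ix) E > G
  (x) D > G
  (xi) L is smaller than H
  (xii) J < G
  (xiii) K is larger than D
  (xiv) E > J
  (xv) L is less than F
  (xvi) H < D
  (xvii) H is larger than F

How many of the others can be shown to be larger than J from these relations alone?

6

From J the given relations immediately reach G, D, E.
From those, F, K — 5 in total.
From those, H — 6 in total.
No other element is forced above J by the given relations, so the count is 6.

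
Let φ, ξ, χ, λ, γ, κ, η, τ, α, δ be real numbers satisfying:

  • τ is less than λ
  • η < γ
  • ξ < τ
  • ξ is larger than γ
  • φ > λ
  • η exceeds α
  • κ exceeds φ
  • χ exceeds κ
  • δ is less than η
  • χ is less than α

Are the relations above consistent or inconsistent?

inconsistent

We have α < η stated directly, yet also η < γ < ξ < τ < λ < φ < κ < χ < α by chaining the others — so η < α. Contradiction.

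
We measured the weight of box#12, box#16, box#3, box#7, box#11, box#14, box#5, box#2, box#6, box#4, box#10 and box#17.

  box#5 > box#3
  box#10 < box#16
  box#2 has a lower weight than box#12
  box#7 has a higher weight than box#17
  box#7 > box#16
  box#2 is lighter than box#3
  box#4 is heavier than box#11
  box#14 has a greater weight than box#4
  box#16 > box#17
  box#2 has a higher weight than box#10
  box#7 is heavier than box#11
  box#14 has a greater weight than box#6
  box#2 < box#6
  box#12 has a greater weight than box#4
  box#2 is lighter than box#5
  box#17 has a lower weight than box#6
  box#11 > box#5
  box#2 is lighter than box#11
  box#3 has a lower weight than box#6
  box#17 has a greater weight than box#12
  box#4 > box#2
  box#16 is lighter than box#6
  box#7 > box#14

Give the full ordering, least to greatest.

Each adjacent pair is fixed by a given relation: box#10 < box#2; box#2 < box#3; box#3 < box#5; box#5 < box#11; box#11 < box#4; box#4 < box#12; box#12 < box#17; box#17 < box#16; box#16 < box#6; box#6 < box#14; box#14 < box#7. Chaining them end to end gives the full order.

box#10 < box#2 < box#3 < box#5 < box#11 < box#4 < box#12 < box#17 < box#16 < box#6 < box#14 < box#7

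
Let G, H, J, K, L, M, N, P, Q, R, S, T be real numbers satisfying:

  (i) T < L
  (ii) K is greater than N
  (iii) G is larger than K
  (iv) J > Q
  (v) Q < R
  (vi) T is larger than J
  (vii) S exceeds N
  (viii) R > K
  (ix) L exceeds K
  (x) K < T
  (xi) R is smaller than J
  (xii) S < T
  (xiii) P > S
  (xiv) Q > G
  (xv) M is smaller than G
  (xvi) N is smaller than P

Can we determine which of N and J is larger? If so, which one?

J

N < K and K < G give N < G.
With G < Q: N < K < G < Q.
With Q < R: N < K < G < Q < R.
With R < J: N < K < G < Q < R < J.
So J is larger.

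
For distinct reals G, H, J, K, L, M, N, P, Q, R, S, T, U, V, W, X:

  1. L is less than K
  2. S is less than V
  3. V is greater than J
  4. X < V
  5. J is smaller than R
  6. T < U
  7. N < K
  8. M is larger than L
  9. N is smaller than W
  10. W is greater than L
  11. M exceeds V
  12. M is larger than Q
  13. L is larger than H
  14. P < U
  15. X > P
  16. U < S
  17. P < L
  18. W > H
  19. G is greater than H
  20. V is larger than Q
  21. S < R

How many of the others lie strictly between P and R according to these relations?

2

The relations place P below R. An element lies strictly between them when it is forced above P and also forced below R.
Above P: {U, X, S, L, K, V, W, M}. Below R: {T, J, U, S}.
Intersection: {U, S} — 2.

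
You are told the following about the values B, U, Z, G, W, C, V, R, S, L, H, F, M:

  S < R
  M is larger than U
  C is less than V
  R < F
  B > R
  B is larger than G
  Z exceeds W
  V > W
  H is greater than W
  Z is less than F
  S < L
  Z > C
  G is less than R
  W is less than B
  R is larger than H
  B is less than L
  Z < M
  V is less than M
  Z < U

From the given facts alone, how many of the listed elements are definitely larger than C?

5

Directly above C: Z, V.
One step further: F, U, M (5 so far).
Nothing else is reachable above C; 5 in all.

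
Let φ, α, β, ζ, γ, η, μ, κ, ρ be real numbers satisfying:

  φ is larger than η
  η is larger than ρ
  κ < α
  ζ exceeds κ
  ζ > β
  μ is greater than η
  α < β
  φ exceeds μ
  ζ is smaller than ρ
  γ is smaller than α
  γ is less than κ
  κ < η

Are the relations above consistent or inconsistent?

consistent

The single ordering γ < κ < α < β < ζ < ρ < η < μ < φ satisfies every listed relation, so no contradiction arises.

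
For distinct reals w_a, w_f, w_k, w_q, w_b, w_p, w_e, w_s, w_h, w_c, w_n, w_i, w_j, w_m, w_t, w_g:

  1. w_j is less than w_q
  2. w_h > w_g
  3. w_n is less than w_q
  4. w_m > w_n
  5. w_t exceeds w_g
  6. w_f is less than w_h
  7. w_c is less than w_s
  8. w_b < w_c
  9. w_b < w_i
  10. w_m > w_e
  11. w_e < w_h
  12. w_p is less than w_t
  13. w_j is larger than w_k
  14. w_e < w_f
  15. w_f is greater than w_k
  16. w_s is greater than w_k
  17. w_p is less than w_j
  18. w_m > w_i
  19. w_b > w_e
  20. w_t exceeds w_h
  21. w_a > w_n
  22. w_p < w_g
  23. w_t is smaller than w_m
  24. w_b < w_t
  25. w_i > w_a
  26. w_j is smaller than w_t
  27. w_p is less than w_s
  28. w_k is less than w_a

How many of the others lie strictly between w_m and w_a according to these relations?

The relations place w_a below w_m. An element lies strictly between them when it is forced above w_a and also forced below w_m.
Above w_a: {w_i}. Below w_m: {w_n, w_p, w_k, w_j, w_e, w_f, w_b, w_g, w_i, w_h, w_t}.
Intersection: {w_i} — 1.

1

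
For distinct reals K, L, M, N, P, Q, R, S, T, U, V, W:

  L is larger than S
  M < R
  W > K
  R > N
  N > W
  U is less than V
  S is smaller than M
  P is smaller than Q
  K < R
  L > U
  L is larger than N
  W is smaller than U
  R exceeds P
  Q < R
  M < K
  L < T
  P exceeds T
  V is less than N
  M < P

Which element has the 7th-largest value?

Chaining the given pairs: S < M < K < W < U < V < N < L < T < P < Q < R.
Counting 7 from the largest end gives V.

V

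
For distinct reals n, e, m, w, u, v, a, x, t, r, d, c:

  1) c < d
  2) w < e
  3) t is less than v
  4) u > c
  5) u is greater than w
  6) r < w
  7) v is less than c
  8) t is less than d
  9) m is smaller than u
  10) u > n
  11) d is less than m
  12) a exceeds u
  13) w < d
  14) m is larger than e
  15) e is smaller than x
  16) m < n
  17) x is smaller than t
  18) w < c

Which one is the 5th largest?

d

The consecutive relations fix a unique order: r < w < e < x < t < v < c < d < m < n < u < a.
The 5th largest is d.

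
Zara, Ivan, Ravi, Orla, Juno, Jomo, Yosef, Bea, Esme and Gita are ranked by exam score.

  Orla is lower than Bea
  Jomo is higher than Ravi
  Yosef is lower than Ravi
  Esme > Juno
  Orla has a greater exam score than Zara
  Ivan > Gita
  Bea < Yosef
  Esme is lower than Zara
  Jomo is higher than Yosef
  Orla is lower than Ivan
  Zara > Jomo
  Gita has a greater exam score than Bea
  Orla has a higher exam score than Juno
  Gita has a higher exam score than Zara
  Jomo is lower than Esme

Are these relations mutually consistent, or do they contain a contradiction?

We have Zara < Orla stated directly, yet also Orla < Bea < Yosef < Ravi < Jomo < Esme < Zara by chaining the others — so Orla < Zara. Contradiction.

inconsistent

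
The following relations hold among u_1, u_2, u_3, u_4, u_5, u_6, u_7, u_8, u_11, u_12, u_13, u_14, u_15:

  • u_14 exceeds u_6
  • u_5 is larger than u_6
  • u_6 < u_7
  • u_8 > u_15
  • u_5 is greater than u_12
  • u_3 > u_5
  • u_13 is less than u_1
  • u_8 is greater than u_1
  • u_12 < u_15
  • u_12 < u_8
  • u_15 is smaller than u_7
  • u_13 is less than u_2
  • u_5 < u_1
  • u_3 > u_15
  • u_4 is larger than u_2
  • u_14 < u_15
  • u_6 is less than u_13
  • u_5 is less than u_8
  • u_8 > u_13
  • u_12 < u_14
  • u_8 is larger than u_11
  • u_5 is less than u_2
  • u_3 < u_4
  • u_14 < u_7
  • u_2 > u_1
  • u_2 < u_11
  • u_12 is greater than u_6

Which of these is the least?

u_6

u_12 is not least since u_6 < u_12; u_13 is not least since u_6 < u_13; u_5 is not least since u_12 < u_5; u_1 is not least since u_5 < u_1; u_14 is not least since u_6 < u_14; u_15 is not least since u_12 < u_15; u_3 is not least since u_5 < u_3; u_2 is not least since u_13 < u_2; u_7 is not least since u_14 < u_7; u_4 is not least since u_3 < u_4; u_11 is not least since u_2 < u_11; u_8 is not least since u_15 < u_8.
Only u_6 has nothing below it, so u_6 is the least.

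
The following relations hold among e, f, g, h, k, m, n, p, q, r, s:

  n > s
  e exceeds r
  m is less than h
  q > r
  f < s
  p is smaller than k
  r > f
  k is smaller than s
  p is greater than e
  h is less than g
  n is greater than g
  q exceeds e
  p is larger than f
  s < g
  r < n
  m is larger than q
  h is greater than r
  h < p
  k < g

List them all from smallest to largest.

f < r < e < q < m < h < p < k < s < g < n

Each adjacent pair is fixed by a given relation: f < r; r < e; e < q; q < m; m < h; h < p; p < k; k < s; s < g; g < n. Chaining them end to end gives the full order.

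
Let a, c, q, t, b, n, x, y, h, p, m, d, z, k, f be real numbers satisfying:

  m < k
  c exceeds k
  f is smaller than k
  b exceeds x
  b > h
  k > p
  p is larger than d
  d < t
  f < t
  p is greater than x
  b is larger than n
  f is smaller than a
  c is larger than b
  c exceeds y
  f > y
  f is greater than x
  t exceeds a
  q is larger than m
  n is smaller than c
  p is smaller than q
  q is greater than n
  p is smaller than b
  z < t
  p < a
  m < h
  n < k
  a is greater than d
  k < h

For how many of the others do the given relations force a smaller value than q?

The elements the relations force below q are x, d, p, n, m — no chain reaches any other.
That is 5.

5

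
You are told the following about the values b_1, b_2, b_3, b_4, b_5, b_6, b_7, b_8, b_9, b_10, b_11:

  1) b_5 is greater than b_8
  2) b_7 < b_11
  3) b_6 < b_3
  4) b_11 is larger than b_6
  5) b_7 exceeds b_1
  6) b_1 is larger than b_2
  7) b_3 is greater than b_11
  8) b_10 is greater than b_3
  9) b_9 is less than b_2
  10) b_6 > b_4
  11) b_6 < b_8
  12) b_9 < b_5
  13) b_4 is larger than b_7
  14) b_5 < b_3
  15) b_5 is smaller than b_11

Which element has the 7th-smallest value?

b_8

Chaining the given pairs: b_9 < b_2 < b_1 < b_7 < b_4 < b_6 < b_8 < b_5 < b_11 < b_3 < b_10.
The 7th smallest is b_8.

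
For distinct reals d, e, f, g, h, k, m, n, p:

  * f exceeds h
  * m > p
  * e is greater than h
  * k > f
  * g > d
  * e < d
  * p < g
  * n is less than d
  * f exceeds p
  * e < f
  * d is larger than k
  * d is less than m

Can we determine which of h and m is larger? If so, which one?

m

h < e and e < f give h < f.
With f < k: h < e < f < k.
Then k < d extends the chain to d.
Then d < m extends the chain to m.
So m is larger.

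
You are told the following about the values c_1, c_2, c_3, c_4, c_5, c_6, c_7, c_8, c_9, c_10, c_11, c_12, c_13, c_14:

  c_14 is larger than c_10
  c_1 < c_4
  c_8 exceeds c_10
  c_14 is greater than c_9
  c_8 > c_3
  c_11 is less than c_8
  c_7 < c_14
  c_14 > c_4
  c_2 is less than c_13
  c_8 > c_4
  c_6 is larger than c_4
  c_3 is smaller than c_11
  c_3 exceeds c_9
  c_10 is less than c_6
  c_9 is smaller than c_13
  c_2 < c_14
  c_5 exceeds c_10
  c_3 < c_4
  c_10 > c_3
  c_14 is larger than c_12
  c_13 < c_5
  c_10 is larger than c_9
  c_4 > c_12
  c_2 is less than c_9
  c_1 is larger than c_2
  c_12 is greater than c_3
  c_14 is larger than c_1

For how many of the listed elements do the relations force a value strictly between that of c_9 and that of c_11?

1

The relations place c_9 below c_11. An element lies strictly between them when it is forced above c_9 and also forced below c_11.
Above c_9: {c_3, c_12, c_10, c_4, c_13, c_14, c_5, c_8, c_6}. Below c_11: {c_2, c_3}.
Intersection: {c_3} — 1.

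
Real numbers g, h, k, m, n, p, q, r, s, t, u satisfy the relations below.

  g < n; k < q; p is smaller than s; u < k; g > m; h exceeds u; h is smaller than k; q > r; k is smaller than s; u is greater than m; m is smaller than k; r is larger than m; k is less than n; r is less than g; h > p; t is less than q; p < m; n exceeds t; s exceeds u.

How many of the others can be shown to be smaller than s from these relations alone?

Directly below s: p, u, k.
One step further: m, h (5 so far).
Nothing else is reachable below s; 5 in all.

5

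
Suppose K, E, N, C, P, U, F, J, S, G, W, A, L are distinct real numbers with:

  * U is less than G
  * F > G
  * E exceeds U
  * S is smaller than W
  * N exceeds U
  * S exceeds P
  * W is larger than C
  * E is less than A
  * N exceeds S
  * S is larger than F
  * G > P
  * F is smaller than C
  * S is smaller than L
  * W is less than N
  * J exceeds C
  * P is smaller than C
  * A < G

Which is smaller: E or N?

Link the given pairs in sequence: E < A; A < G; G < F; F < C; C < W; W < N.
Chaining these gives E < A < G < F < C < W < N.
So E < N; E is the smaller of the two.

E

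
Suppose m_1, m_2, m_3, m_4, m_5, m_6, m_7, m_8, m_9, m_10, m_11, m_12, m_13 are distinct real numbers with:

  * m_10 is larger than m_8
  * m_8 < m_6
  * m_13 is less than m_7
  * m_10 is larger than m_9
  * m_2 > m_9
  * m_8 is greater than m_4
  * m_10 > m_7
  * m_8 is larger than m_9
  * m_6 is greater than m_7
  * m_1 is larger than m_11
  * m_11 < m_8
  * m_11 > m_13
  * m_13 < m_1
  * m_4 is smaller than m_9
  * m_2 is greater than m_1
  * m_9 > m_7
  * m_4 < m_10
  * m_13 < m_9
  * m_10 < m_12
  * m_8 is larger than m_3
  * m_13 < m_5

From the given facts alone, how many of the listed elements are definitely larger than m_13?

10

The elements the relations force above m_13 are m_7, m_11, m_9, m_1, m_8, m_5, m_10, m_12, m_6, m_2 — no chain reaches any other.
That is 10.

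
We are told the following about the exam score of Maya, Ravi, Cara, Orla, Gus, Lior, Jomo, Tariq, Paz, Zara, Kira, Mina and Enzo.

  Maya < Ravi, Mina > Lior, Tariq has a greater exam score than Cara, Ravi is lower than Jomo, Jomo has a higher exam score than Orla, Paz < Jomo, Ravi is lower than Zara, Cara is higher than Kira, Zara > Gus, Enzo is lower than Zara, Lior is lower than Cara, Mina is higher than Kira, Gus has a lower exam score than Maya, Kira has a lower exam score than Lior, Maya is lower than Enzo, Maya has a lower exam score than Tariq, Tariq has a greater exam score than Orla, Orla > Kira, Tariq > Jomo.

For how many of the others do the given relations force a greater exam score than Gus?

From Gus the given relations immediately reach Maya, Zara.
From those, Ravi, Enzo, Tariq — 5 in total.
From those, Jomo — 6 in total.
Nothing else is reachable above Gus; 6 in all.

6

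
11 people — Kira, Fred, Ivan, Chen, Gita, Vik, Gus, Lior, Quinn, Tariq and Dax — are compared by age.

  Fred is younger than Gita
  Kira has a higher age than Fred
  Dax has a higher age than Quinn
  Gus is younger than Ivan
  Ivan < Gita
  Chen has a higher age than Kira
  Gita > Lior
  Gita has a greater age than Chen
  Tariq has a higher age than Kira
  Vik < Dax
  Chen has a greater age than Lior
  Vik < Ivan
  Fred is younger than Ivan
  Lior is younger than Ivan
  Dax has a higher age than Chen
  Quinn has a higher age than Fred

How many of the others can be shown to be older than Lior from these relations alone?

Directly above Lior: Ivan, Chen, Gita.
One step further: Dax (4 so far).
Nothing else is reachable above Lior; 4 in all.

4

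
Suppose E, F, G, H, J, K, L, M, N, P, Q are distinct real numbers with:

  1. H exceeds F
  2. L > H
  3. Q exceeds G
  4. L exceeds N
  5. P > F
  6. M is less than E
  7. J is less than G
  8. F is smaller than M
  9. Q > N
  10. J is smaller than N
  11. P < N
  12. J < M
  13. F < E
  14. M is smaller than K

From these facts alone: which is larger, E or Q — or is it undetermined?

undetermined

Following every chain through Q: below Q we get F, J, G, P, N.
E is not reached, and no chain runs the other way from E to Q.
So the given relations leave the order of Q and E undetermined.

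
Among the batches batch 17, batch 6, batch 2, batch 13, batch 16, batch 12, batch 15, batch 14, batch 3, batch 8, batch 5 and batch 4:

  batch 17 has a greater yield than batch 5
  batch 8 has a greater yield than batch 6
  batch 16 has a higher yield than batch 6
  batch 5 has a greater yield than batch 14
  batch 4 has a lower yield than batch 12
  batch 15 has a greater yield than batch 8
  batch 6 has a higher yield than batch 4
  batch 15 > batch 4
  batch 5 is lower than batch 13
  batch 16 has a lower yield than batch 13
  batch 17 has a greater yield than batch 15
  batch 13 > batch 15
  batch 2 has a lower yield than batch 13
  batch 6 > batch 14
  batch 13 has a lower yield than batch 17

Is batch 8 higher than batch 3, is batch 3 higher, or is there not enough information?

Following every chain through batch 8: above batch 8 we get batch 15, batch 13, batch 17; below batch 8 we get batch 14, batch 4, batch 6.
batch 3 is not reached, and no chain runs the other way from batch 3 to batch 8.
So the given relations leave the order of batch 8 and batch 3 undetermined.

undetermined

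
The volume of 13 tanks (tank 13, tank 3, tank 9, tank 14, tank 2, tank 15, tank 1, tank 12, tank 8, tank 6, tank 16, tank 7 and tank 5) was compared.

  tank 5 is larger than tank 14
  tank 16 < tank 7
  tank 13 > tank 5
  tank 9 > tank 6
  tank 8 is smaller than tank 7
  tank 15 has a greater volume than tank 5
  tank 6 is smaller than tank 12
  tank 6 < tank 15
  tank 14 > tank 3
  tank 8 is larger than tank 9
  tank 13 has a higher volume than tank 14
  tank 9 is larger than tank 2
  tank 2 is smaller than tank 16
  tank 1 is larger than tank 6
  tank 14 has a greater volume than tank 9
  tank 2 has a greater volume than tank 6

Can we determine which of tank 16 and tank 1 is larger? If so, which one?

Following every chain through tank 16: above tank 16 we get tank 7; below tank 16 we get tank 6, tank 2.
tank 1 is not reached, and no chain runs the other way from tank 1 to tank 16.
So the given relations leave the order of tank 16 and tank 1 undetermined.

undetermined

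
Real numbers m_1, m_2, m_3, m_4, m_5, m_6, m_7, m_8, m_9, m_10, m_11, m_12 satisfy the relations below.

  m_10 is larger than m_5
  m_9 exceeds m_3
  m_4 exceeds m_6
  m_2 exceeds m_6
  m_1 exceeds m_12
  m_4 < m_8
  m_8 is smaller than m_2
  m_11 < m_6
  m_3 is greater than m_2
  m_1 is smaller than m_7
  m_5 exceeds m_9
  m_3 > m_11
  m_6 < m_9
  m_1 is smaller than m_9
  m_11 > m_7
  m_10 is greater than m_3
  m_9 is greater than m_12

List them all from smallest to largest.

m_12 < m_1 < m_7 < m_11 < m_6 < m_4 < m_8 < m_2 < m_3 < m_9 < m_5 < m_10

The consecutive links are each given: m_12 < m_1; m_1 < m_7; m_7 < m_11; m_11 < m_6; m_6 < m_4; m_4 < m_8; m_8 < m_2; m_2 < m_3; m_3 < m_9; m_9 < m_5; m_5 < m_10.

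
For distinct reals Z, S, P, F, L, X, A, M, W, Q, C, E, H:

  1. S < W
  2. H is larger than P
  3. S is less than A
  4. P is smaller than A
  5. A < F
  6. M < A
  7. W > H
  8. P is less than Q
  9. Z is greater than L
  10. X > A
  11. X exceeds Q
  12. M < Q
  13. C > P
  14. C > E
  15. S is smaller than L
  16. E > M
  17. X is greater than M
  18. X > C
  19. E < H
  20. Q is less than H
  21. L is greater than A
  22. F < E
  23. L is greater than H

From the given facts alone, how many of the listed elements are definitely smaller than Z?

9

Directly below Z: L.
One step further: S, A, H (4 so far).
One step further: M, P, E, Q (8 so far).
One step further: F (9 so far).
No other element is forced below Z by the given relations, so the count is 9.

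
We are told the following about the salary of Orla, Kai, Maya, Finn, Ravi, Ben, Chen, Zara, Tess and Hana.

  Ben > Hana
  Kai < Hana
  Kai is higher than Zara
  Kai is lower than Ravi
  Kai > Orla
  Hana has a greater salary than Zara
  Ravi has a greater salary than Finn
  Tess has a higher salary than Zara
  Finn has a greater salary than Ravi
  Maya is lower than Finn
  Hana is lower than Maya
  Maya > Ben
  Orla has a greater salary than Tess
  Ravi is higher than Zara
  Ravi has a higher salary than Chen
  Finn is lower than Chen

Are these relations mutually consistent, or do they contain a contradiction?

Chaining the given relations yields Finn < Chen < Ravi, so Finn < Ravi. But one relation states Ravi < Finn. These cannot both hold.

inconsistent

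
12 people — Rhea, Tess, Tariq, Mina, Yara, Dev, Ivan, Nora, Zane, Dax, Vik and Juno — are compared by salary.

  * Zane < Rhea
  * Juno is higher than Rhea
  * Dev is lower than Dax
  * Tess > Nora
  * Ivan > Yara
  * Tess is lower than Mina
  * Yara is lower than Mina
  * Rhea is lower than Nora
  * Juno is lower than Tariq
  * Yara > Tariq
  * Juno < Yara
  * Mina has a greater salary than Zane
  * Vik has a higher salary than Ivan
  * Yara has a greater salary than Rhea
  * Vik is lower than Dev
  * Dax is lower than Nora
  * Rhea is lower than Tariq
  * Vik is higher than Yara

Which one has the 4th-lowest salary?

Tariq

The consecutive relations fix a unique order: Zane < Rhea < Juno < Tariq < Yara < Ivan < Vik < Dev < Dax < Nora < Tess < Mina.
Counting 4 from the smallest end gives Tariq.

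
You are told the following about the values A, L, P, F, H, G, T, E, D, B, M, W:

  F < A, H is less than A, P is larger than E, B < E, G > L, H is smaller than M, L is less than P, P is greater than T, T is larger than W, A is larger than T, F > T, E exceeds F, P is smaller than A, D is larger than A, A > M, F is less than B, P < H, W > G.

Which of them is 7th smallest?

E

The consecutive relations fix a unique order: L < G < W < T < F < B < E < P < H < M < A < D.
The 7th smallest is E.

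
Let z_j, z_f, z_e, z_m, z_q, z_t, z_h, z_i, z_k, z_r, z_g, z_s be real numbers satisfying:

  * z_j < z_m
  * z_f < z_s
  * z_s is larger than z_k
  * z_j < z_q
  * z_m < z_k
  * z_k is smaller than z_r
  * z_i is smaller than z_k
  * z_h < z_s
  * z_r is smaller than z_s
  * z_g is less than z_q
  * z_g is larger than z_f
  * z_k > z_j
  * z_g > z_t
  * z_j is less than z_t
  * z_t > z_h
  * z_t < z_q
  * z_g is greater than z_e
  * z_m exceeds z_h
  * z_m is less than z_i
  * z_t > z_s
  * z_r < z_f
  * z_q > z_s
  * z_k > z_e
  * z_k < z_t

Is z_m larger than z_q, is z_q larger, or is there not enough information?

z_m < z_i and z_i < z_k give z_m < z_k.
Then z_k < z_r extends the chain to z_r.
Then z_r < z_f extends the chain to z_f.
With z_f < z_s: z_m < z_i < z_k < z_r < z_f < z_s.
Then z_s < z_t extends the chain to z_t.
With z_t < z_g: z_m < z_i < z_k < z_r < z_f < z_s < z_t < z_g.
With z_g < z_q: z_m < z_i < z_k < z_r < z_f < z_s < z_t < z_g < z_q.
So z_q is larger.

z_q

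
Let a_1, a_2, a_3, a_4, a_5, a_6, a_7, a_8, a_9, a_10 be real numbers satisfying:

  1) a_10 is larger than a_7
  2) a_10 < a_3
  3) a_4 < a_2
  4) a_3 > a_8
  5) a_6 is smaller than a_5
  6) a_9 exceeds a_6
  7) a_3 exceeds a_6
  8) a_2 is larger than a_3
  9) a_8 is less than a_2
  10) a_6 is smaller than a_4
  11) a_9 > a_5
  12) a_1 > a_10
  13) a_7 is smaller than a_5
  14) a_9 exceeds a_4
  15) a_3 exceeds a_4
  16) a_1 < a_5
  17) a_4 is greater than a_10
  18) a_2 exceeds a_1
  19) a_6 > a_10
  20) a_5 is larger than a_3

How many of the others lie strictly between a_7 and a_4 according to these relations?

2

Chaining upward from a_7 reaches: a_10, a_1, a_6, a_3, a_5, a_9, a_2.
Chaining downward from a_4 reaches: a_10, a_6.
Strictly between a_7 and a_4 are those in both lists: a_10, a_6 — 2 elements.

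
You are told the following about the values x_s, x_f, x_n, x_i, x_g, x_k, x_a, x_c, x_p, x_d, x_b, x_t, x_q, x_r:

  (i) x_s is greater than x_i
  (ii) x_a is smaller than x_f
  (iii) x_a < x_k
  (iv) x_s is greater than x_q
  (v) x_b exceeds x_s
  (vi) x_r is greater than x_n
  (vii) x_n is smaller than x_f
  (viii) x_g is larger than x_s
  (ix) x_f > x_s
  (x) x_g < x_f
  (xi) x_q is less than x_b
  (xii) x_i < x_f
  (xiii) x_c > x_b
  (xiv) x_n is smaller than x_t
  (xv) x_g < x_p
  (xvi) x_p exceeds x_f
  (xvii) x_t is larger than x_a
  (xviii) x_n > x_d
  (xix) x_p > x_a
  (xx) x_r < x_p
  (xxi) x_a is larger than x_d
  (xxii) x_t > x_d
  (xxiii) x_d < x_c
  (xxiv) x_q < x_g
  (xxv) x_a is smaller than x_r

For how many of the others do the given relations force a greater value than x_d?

8

Directly above x_d: x_a, x_n, x_t, x_c.
One step further: x_k, x_r, x_f, x_p (8 so far).
Nothing else is reachable above x_d; 8 in all.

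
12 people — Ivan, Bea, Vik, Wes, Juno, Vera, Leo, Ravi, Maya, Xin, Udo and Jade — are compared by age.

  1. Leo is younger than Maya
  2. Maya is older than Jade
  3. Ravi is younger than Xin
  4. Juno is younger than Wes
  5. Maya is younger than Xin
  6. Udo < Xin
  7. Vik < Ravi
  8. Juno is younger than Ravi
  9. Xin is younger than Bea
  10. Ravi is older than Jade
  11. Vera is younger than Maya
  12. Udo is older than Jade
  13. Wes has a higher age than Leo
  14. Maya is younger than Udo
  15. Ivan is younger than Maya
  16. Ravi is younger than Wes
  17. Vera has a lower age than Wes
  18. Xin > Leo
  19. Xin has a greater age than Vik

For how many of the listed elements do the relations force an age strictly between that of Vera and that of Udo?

1

Chaining upward from Vera reaches: Maya, Wes, Xin, Bea.
Chaining downward from Udo reaches: Jade, Ivan, Leo, Maya.
Strictly between Vera and Udo are those in both lists: Maya — 1 element.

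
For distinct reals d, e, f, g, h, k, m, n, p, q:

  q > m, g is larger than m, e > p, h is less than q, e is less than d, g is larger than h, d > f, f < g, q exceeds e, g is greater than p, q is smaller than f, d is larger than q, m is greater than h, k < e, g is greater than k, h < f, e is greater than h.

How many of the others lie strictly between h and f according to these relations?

3

Chaining upward from h reaches: m, e, q, g, d.
Chaining downward from f reaches: p, k, m, e, q.
Strictly between h and f are those in both lists: m, e, q — 3 elements.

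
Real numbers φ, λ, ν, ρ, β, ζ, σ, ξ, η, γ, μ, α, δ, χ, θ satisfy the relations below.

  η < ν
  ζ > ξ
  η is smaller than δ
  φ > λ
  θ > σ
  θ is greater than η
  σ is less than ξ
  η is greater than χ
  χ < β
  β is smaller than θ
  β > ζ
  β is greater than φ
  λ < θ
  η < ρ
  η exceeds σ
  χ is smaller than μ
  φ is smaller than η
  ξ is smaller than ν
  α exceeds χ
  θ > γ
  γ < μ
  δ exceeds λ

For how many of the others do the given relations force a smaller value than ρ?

The elements the relations force below ρ are λ, φ, σ, χ, η — no chain reaches any other.
That is 5.

5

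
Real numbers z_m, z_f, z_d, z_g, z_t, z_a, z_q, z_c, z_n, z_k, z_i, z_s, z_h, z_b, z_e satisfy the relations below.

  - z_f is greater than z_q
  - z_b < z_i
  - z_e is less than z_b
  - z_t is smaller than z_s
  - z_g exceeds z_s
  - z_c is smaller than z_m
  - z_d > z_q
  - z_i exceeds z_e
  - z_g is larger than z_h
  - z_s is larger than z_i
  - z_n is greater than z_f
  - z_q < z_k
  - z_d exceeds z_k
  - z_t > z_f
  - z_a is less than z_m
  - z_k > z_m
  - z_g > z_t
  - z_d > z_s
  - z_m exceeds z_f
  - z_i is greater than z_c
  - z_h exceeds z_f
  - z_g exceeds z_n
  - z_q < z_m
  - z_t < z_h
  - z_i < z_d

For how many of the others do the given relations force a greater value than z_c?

6

Directly above z_c: z_i, z_m.
One step further: z_k, z_s, z_d (5 so far).
One step further: z_g (6 so far).
Nothing else is reachable above z_c; 6 in all.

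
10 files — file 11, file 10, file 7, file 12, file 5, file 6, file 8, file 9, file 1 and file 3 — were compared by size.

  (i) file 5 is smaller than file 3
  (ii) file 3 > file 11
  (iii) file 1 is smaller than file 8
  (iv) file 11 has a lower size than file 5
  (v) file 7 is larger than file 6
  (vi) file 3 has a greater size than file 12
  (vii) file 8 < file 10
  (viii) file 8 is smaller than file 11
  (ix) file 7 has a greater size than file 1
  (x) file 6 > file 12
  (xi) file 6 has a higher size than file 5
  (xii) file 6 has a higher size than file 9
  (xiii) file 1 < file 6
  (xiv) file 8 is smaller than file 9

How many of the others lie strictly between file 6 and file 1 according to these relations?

4

Chaining upward from file 1 reaches: file 8, file 11, file 10, file 9, file 5, file 3, file 7.
Chaining downward from file 6 reaches: file 12, file 8, file 11, file 9, file 5.
Strictly between file 1 and file 6 are those in both lists: file 8, file 11, file 9, file 5 — 4 elements.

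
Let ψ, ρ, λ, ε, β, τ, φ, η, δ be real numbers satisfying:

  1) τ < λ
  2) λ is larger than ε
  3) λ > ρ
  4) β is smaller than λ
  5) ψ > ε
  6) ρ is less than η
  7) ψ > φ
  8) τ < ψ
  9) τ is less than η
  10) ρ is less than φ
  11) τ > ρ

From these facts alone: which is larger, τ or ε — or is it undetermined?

undetermined

Following every chain through ε: above ε we get ψ, λ.
τ is not reached, and no chain runs the other way from τ to ε.
So the given relations leave the order of ε and τ undetermined.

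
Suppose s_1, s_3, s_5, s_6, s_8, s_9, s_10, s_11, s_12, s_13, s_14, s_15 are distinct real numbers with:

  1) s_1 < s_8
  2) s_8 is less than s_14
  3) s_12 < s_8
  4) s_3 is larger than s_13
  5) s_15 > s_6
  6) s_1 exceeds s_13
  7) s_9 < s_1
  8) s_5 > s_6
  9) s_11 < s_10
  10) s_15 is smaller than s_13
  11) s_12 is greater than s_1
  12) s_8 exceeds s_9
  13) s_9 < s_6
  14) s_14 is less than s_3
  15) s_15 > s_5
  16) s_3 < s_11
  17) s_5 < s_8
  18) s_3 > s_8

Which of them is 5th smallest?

Piecing the relations together gives one ordering: s_9 < s_6 < s_5 < s_15 < s_13 < s_1 < s_12 < s_8 < s_14 < s_3 < s_11 < s_10.
The 5th smallest is s_13.

s_13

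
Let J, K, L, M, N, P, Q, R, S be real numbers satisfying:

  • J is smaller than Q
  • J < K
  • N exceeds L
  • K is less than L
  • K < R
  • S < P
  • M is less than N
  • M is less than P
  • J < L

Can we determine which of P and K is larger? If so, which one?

undetermined

Following every chain through K: above K we get L, R, N; below K we get J.
P is not reached, and no chain runs the other way from P to K.
So the given relations leave the order of K and P undetermined.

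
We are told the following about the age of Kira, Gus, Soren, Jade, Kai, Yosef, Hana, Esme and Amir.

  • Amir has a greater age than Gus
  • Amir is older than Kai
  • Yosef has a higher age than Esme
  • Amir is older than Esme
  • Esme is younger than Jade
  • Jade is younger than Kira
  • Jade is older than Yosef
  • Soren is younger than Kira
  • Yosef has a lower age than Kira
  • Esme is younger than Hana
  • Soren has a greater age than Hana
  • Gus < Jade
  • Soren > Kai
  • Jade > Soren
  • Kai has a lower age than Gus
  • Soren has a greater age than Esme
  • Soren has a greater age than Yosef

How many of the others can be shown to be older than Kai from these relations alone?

From Kai the given relations immediately reach Soren, Gus, Amir.
From those, Jade, Kira — 5 in total.
Nothing else is reachable above Kai; 5 in all.

5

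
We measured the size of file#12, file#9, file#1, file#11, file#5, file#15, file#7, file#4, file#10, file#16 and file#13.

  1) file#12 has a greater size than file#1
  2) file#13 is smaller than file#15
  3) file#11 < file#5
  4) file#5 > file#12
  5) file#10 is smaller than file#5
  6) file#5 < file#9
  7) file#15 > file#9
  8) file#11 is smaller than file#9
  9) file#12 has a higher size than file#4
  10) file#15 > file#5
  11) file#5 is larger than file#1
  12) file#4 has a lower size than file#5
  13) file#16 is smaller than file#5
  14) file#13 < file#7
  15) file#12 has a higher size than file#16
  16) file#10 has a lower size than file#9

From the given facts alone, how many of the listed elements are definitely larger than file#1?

From file#1 the given relations immediately reach file#12, file#5.
From those, file#9, file#15 — 4 in total.
Nothing else is reachable above file#1; 4 in all.

4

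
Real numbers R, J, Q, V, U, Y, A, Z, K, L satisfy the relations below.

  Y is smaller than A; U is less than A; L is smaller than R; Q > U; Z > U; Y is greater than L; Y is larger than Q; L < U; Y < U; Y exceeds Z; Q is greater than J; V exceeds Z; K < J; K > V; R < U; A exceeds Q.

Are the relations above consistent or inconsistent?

inconsistent

Chaining the given relations yields U < Z < V < K < J < Q < Y, so U < Y. But one relation states Y < U. These cannot both hold.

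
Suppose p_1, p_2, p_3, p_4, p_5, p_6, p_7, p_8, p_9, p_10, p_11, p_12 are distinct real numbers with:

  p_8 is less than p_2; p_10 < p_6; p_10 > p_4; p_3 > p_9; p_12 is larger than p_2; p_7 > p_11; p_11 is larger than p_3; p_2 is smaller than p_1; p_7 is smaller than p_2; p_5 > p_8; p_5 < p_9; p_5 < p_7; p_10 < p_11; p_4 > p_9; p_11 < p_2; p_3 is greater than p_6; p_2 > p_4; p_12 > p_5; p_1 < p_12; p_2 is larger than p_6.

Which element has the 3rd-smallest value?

The consecutive relations fix a unique order: p_8 < p_5 < p_9 < p_4 < p_10 < p_6 < p_3 < p_11 < p_7 < p_2 < p_1 < p_12.
The 3rd smallest is p_9.

p_9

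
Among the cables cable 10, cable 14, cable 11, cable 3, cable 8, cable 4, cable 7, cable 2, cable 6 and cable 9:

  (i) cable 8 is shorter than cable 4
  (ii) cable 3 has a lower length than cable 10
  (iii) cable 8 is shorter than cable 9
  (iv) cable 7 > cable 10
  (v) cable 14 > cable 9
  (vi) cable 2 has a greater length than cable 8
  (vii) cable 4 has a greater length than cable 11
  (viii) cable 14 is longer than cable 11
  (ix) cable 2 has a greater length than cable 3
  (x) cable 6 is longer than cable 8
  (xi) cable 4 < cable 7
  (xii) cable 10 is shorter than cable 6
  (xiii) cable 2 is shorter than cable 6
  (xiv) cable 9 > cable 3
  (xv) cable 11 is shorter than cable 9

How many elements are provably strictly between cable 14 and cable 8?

The relations place cable 8 below cable 14. An element lies strictly between them when it is forced above cable 8 and also forced below cable 14.
Above cable 8: {cable 2, cable 4, cable 7, cable 9, cable 6}. Below cable 14: {cable 3, cable 11, cable 9}.
Intersection: {cable 9} — 1.

1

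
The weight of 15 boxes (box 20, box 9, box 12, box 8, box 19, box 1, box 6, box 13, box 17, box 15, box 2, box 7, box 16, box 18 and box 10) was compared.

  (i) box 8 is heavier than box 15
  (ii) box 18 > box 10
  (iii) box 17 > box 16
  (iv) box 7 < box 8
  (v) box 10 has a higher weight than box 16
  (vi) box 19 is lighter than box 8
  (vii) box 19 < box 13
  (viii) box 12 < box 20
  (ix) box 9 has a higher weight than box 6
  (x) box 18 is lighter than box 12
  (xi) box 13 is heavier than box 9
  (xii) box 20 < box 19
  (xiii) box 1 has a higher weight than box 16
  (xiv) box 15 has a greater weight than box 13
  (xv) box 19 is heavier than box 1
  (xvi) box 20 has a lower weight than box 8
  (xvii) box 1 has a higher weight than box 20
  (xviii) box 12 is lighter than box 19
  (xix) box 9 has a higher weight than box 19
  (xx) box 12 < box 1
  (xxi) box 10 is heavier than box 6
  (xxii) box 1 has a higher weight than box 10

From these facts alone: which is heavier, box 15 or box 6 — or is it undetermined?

Following the relations from box 6: box 6 < box 10 < box 18 < box 12 < box 20 < box 1 < box 19 < box 13 < box 15.
So box 15 is heavier.

box 15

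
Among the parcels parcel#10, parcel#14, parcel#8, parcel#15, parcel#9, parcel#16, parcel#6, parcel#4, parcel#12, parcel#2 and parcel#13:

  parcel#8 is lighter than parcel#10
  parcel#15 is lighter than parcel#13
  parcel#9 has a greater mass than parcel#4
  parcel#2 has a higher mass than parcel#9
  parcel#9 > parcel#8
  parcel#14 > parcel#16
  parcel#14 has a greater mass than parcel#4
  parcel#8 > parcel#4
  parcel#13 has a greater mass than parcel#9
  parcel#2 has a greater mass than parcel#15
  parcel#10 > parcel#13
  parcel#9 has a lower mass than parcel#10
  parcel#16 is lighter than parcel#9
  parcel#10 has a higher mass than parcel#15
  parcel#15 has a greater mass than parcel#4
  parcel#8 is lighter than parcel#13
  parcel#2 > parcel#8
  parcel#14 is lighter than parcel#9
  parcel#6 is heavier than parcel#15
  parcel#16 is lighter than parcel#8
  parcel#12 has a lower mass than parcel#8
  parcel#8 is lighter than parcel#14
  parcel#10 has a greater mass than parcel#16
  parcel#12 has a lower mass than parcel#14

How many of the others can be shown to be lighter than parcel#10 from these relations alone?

Directly below parcel#10: parcel#16, parcel#15, parcel#8, parcel#9, parcel#13.
One step further: parcel#12, parcel#4, parcel#14 (8 so far).
Nothing else is reachable below parcel#10; 8 in all.

8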